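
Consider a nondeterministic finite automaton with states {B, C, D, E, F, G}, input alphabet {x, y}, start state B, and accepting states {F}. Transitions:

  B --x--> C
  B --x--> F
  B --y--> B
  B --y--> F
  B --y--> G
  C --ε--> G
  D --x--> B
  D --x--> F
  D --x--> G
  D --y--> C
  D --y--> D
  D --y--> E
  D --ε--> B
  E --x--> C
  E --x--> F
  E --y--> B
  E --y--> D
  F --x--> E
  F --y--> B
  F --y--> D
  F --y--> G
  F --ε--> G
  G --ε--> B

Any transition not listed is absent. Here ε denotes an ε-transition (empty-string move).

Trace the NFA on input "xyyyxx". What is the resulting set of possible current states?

{B, C, E, F, G}

Start in {B}.
Read 'x': {B} → {B, C, F, G}.
Read 'y': {B, C, F, G} → {B, D, F, G}.
Read 'y': {B, D, F, G} → {B, C, D, E, F, G}.
Read 'y': {B, C, D, E, F, G} → {B, C, D, E, F, G}.
Read 'x': {B, C, D, E, F, G} → {B, C, E, F, G}.
Read 'x': {B, C, E, F, G} → {B, C, E, F, G}.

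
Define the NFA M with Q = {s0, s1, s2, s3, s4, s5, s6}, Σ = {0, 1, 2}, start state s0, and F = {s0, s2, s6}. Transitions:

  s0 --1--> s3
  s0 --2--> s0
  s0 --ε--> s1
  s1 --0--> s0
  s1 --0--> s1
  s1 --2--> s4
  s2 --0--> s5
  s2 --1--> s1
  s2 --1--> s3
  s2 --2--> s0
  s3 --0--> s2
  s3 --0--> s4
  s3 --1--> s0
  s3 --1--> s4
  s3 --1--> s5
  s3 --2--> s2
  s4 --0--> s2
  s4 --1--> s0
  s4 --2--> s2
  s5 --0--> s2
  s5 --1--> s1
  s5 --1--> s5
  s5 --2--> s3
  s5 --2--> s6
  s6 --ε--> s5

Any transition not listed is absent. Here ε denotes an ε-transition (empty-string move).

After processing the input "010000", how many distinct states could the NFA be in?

2

Start: ε-closure({s0}) = {s0, s1}.
Read '0': {s0, s1} → {s0, s1}.
Read '1': {s0, s1} → {s3}.
Read '0': {s3} → {s2, s4}.
Read '0': {s2, s4} → {s2, s5}.
Read '0': {s2, s5} → {s2, s5}.
Read '0': {s2, s5} → {s2, s5}.
That set has 2 states.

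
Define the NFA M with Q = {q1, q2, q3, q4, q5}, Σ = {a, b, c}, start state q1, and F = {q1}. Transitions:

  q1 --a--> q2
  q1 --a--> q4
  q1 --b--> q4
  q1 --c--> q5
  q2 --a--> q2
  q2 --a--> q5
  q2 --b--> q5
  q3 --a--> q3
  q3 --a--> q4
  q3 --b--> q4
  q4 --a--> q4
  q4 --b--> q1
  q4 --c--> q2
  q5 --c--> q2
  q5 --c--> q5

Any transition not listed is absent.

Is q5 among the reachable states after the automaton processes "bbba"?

No

Start in {q1}.
Read 'b': {q1} → {q4}.
Read 'b': {q4} → {q1}.
Read 'b': {q1} → {q4}.
Read 'a': {q4} → {q4}.
State q5 is not in {q4}.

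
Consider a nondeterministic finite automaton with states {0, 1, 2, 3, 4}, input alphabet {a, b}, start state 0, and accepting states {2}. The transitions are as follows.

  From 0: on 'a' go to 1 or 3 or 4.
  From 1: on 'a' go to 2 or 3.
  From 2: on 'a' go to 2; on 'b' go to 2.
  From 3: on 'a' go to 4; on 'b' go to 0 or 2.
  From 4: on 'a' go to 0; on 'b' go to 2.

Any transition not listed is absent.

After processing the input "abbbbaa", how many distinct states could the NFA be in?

1

Start in {0}.
Read 'a': {0} → {1, 3, 4}.
Read 'b': {1, 3, 4} → {0, 2}.
Read 'b': {0, 2} → {2}.
Read 'b': {2} → {2}.
Read 'b': {2} → {2}.
Read 'a': {2} → {2}.
Read 'a': {2} → {2}.
That set has 1 state.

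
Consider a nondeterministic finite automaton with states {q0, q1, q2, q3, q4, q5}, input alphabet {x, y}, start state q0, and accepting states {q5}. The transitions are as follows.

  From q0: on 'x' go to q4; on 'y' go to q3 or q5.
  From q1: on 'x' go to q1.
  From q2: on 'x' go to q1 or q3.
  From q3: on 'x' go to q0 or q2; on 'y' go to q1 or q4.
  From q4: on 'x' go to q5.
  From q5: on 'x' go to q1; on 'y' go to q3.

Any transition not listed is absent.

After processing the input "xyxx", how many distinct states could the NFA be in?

0

Start in {q0}.
Read 'x': {q0} → {q4}.
Read 'y': {q4} → ∅.
The set is empty and remains empty for the remaining 2 symbols.
That set has 0 states.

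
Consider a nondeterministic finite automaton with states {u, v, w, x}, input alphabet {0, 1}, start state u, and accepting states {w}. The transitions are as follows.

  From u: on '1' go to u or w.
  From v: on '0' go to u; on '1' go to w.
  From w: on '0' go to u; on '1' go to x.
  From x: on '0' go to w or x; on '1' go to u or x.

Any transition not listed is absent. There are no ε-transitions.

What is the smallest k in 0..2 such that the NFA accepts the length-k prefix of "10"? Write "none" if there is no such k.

Start in {u}.
Read '1': {u} → {u, w}.
None of the earlier sets intersect F, but {u, w} does.

1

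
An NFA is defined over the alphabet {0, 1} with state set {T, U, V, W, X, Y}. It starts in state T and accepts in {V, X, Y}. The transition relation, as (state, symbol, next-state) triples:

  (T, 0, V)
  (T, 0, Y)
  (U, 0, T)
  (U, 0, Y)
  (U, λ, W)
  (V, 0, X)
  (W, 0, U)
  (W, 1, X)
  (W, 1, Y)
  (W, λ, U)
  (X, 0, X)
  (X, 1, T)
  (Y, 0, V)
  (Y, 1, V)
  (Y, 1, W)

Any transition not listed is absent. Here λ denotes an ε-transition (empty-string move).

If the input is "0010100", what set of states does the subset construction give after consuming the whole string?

{T, U, V, W, X, Y}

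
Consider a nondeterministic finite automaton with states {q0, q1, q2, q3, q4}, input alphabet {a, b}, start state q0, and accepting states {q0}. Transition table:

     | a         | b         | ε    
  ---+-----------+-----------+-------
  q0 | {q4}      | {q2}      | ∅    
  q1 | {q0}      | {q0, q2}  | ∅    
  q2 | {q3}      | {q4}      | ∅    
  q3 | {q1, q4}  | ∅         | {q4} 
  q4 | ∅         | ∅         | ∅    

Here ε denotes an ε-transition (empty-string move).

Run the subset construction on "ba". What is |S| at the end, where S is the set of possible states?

2

Start in {q0}.
Read 'b': {q0} → {q2}.
Read 'a': {q2} → {q3, q4}.
That set has 2 states.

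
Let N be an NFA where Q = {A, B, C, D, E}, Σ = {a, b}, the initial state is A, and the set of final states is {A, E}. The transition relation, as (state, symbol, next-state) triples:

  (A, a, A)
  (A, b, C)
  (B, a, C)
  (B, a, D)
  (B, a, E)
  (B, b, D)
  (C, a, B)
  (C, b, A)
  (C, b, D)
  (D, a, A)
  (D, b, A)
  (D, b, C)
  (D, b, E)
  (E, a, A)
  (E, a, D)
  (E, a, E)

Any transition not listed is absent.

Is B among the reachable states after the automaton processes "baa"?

Start in {A}.
Read 'b': A→{C}; now {C}.
Read 'a': C→{B}; now {B}.
Read 'a': B→{C, D, E}; now {C, D, E}.
State B is not in {C, D, E}.

No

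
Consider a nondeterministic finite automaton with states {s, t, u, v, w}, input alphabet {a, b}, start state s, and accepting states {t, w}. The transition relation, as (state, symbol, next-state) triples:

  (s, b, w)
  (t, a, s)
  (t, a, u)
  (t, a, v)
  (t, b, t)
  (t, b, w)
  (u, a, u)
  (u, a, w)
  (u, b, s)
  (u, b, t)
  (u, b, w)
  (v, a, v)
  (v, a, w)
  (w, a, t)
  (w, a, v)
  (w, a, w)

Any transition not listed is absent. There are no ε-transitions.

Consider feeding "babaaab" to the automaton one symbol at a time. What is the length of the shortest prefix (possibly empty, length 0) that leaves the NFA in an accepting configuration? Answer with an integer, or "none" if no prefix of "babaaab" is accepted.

1

Start in {s}.
Read 'b': s→{w}; now {w}.
None of the earlier sets intersect F, but {w} does.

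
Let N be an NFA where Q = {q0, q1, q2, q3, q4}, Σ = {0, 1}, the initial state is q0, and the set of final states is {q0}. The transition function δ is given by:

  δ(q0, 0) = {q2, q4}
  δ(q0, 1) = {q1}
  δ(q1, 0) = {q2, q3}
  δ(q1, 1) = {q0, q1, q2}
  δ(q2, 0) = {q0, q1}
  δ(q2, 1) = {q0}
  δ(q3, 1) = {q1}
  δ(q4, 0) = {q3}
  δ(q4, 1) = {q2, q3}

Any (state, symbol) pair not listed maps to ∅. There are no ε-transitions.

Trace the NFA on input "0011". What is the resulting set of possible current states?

Start in {q0}.
Read '0': q0→{q2, q4}; now {q2, q4}.
Read '0': q2→{q0, q1}, q4→{q3}; now {q0, q1, q3}.
Read '1': q0→{q1}, q1→{q0, q1, q2}, q3→{q1}; now {q0, q1, q2}.
Read '1': q0→{q1}, q1→{q0, q1, q2}, q2→{q0}; now {q0, q1, q2}.

{q0, q1, q2}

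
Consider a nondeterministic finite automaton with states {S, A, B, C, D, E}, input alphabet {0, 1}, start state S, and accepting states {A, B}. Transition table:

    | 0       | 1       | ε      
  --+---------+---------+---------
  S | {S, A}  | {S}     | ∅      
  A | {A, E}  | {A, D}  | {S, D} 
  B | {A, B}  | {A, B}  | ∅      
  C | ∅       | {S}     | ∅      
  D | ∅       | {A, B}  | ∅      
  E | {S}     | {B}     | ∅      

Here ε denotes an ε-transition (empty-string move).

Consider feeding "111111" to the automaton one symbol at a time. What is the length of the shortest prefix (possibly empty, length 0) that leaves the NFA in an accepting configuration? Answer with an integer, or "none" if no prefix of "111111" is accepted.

Start in {S}.
Read '1': S→{S}; now {S}.
Read '1': S→{S}; now {S}.
Read '1': S→{S}; now {S}.
Read '1': S→{S}; now {S}.
Read '1': S→{S}; now {S}.
Read '1': S→{S}; now {S}.
No reachable set along the way intersects F.

none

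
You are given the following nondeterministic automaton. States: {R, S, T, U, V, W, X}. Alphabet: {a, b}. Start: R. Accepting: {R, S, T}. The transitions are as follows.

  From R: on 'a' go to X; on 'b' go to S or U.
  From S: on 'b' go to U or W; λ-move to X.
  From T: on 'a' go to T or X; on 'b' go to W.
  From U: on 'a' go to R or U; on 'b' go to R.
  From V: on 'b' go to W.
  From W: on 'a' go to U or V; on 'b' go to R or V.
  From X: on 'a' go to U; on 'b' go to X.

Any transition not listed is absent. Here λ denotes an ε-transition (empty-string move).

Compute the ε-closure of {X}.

Begin with {X}.
No ε-moves leave this set, so the closure equals the set itself.

{X}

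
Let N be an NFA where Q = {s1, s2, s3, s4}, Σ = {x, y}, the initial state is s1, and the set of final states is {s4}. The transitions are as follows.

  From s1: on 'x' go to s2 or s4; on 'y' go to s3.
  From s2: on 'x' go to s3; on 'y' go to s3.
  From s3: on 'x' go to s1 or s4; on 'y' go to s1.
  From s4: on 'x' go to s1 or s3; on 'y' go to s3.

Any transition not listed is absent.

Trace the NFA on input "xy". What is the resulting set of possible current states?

{s3}

Start in {s1}.
Read 'x': {s1} → {s2, s4}.
Read 'y': {s2, s4} → {s3}.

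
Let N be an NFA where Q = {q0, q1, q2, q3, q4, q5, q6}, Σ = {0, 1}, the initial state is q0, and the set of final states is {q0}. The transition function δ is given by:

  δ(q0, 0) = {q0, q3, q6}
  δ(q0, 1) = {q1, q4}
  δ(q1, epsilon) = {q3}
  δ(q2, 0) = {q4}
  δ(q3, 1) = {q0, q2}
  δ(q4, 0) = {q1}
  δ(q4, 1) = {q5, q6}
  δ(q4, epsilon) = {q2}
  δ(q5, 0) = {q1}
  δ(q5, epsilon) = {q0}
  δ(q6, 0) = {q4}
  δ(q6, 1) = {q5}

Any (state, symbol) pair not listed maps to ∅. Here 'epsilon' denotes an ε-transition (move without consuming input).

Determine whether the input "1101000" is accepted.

Yes

Start in {q0}.
Read '1': {q0} → {q1, q2, q3, q4}.
Read '1': {q1, q2, q3, q4} → {q0, q2, q5, q6}.
Read '0': {q0, q2, q5, q6} → {q0, q1, q2, q3, q4, q6}.
Read '1': {q0, q1, q2, q3, q4, q6} → {q0, q1, q2, q3, q4, q5, q6}.
Read '0': {q0, q1, q2, q3, q4, q5, q6} → {q0, q1, q2, q3, q4, q6}.
Read '0': {q0, q1, q2, q3, q4, q6} → {q0, q1, q2, q3, q4, q6}.
Read '0': {q0, q1, q2, q3, q4, q6} → {q0, q1, q2, q3, q4, q6}.
The final set {q0, q1, q2, q3, q4, q6} contains the accepting state q0.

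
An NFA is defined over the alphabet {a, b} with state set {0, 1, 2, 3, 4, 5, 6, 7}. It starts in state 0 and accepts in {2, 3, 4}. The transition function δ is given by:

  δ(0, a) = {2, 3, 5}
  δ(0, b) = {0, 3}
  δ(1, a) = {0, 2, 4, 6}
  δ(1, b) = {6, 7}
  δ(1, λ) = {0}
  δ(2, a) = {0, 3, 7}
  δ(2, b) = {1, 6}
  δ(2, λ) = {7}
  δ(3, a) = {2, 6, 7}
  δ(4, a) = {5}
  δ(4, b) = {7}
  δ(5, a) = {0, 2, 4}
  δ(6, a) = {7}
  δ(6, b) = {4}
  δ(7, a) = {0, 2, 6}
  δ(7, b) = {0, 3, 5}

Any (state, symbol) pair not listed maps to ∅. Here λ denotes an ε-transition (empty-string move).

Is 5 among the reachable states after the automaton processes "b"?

Start in {0}.
Read 'b': {0} → {0, 3}.
State 5 is not in {0, 3}.

No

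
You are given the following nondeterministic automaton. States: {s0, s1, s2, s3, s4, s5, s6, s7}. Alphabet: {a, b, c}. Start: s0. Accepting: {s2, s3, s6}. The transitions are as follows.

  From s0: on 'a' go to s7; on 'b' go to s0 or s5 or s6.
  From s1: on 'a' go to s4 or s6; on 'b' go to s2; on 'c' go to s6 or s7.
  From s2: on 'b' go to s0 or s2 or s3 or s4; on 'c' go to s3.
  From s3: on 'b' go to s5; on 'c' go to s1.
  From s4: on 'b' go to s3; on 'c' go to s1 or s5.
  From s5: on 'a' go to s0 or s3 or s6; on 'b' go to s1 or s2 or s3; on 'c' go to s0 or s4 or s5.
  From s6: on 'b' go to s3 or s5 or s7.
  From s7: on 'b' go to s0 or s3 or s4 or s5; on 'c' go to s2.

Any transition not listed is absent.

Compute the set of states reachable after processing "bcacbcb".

{s1, s2, s3, s5}

Start in {s0}.
Read 'b': s0→{s0, s5, s6}; now {s0, s5, s6}.
Read 'c': s0→∅, s5→{s0, s4, s5}, s6→∅; now {s0, s4, s5}.
Read 'a': s0→{s7}, s4→∅, s5→{s0, s3, s6}; now {s0, s3, s6, s7}.
Read 'c': s0→∅, s3→{s1}, s6→∅, s7→{s2}; now {s1, s2}.
Read 'b': s1→{s2}, s2→{s0, s2, s3, s4}; now {s0, s2, s3, s4}.
Read 'c': s0→∅, s2→{s3}, s3→{s1}, s4→{s1, s5}; now {s1, s3, s5}.
Read 'b': s1→{s2}, s3→{s5}, s5→{s1, s2, s3}; now {s1, s2, s3, s5}.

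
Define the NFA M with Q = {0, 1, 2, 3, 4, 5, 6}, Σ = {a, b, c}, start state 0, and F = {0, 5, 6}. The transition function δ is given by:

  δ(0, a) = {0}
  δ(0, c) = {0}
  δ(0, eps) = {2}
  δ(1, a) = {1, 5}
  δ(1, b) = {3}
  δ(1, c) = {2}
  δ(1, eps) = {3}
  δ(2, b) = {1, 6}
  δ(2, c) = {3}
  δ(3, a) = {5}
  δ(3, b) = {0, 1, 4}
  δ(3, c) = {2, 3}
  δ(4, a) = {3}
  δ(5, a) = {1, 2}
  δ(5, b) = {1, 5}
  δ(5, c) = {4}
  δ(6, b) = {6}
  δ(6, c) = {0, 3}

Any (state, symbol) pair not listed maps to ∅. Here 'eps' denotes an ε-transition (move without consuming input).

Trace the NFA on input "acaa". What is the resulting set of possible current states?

{0, 1, 2, 3}

Start: ε-closure({0}) = {0, 2}.
Read 'a': 0→{0}, 2→∅; union {0}; ε-closure = {0, 2}.
Read 'c': 0→{0}, 2→{3}; union {0, 3}; ε-closure = {0, 2, 3}.
Read 'a': 0→{0}, 2→∅, 3→{5}; union {0, 5}; ε-closure = {0, 2, 5}.
Read 'a': 0→{0}, 2→∅, 5→{1, 2}; union {0, 1, 2}; ε-closure = {0, 1, 2, 3}.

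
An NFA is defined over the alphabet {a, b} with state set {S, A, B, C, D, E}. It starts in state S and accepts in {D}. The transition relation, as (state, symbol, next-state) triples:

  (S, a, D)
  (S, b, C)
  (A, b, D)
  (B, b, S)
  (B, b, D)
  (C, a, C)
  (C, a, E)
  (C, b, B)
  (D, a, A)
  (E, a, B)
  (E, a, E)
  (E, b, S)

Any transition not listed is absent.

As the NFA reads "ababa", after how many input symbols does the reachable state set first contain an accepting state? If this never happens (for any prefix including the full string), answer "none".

Start in {S}.
Read 'a': S→{D}; now {D}.
None of the earlier sets intersect F, but {D} does.

1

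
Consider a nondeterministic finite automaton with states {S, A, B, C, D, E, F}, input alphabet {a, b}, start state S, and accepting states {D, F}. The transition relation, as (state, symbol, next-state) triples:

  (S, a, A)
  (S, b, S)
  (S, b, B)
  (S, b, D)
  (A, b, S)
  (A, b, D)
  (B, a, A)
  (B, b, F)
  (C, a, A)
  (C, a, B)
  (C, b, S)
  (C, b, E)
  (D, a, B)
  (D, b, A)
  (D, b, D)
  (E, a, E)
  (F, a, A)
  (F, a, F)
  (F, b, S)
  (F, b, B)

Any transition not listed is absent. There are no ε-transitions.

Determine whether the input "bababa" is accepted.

Start in {S}.
Read 'b': S→{S, B, D}; now {S, B, D}.
Read 'a': S→{A}, B→{A}, D→{B}; now {A, B}.
Read 'b': A→{S, D}, B→{F}; now {S, D, F}.
Read 'a': S→{A}, D→{B}, F→{A, F}; now {A, B, F}.
Read 'b': A→{S, D}, B→{F}, F→{S, B}; now {S, B, D, F}.
Read 'a': S→{A}, B→{A}, D→{B}, F→{A, F}; now {A, B, F}.
The final set {A, B, F} contains the accepting state F.

Yes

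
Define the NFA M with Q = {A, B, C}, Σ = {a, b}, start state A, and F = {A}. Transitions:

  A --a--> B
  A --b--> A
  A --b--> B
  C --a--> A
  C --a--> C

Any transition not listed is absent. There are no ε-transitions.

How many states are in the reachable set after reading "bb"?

2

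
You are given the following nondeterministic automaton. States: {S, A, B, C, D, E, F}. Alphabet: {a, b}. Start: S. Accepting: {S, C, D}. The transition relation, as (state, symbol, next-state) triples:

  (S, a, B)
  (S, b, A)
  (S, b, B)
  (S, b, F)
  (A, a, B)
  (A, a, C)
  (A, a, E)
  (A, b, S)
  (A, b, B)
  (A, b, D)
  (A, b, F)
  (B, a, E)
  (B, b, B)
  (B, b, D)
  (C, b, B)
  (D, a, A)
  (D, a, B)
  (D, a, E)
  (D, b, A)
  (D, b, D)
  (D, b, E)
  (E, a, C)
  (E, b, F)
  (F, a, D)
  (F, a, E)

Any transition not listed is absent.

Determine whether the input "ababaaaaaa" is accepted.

No

Start in {S}.
Read 'a': {S} → {B}.
Read 'b': {B} → {B, D}.
Read 'a': {B, D} → {A, B, E}.
Read 'b': {A, B, E} → {S, B, D, F}.
Read 'a': {S, B, D, F} → {A, B, D, E}.
Read 'a': {A, B, D, E} → {A, B, C, E}.
Read 'a': {A, B, C, E} → {B, C, E}.
Read 'a': {B, C, E} → {C, E}.
Read 'a': {C, E} → {C}.
Read 'a': {C} → ∅.
The final set ∅ contains no accepting state.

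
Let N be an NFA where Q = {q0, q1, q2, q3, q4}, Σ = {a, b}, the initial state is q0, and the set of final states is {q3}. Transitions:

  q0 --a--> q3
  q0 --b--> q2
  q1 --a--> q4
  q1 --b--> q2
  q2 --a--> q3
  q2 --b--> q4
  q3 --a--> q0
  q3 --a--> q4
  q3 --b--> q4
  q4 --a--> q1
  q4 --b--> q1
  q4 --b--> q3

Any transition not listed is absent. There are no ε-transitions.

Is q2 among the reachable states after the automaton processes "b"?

Yes

Start in {q0}.
Read 'b': {q0} → {q2}.
State q2 is in {q2}.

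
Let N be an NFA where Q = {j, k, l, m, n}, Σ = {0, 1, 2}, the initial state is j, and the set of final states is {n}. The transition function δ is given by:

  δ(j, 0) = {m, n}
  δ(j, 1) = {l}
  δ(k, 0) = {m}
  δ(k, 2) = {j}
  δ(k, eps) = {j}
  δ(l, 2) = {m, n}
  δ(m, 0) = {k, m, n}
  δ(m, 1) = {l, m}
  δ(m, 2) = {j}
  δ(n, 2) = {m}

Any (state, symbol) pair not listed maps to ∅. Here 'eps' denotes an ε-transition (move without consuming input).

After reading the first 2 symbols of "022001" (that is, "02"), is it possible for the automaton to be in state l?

No

Start in {j}.
Read '0': {j} → {m, n}.
Read '2': {m, n} → {j, m}.
State l is not in {j, m}.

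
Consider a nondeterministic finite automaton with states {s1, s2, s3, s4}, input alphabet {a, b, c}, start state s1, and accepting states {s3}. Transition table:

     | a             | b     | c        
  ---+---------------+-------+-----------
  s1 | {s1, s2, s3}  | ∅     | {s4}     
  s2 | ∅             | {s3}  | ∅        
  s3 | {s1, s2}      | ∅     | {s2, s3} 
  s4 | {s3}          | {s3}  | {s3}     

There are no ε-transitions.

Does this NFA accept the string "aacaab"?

Yes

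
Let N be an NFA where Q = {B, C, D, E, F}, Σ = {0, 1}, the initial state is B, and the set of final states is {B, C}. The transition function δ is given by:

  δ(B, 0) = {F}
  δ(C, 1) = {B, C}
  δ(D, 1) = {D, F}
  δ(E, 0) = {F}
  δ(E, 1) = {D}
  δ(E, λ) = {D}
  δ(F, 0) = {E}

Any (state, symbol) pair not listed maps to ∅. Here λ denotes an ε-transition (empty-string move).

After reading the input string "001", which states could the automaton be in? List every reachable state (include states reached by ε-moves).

Start in {B}.
Read '0': {B} → {F}.
Read '0': {F} → {D, E}.
Read '1': {D, E} → {D, F}.

{D, F}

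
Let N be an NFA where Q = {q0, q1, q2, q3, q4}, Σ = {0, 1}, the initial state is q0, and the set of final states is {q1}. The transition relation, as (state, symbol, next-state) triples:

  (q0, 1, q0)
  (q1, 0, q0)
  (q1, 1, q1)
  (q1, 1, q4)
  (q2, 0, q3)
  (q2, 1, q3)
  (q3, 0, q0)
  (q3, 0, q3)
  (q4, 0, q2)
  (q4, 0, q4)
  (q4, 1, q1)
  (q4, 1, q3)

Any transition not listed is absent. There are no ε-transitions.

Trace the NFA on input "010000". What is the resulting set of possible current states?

Start in {q0}.
Read '0': q0→∅; now ∅.
The set is empty and remains empty for the remaining 5 symbols.

∅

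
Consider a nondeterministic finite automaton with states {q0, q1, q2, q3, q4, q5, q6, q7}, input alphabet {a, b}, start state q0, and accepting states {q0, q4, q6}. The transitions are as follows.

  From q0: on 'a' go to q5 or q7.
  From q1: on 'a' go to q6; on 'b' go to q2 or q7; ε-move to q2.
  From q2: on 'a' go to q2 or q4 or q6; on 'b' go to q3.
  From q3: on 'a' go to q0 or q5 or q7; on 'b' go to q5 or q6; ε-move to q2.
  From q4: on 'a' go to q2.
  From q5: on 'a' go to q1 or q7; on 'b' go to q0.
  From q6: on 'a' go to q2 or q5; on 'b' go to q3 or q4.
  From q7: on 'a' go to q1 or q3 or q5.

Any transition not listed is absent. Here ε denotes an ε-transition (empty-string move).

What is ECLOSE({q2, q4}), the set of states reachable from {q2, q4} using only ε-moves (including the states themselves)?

{q2, q4}

Begin with {q2, q4}.
No ε-moves leave this set, so the closure equals the set itself.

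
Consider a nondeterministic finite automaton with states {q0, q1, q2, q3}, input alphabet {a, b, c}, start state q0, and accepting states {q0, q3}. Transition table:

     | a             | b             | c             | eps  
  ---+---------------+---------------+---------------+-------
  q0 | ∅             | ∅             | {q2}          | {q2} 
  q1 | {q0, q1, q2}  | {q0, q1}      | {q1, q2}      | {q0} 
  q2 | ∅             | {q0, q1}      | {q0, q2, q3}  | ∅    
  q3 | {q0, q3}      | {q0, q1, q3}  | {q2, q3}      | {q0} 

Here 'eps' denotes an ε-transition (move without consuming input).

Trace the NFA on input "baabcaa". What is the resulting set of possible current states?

{q0, q1, q2, q3}

Start: ε-closure({q0}) = {q0, q2}.
Read 'b': {q0, q2} → {q0, q1, q2}.
Read 'a': {q0, q1, q2} → {q0, q1, q2}.
Read 'a': {q0, q1, q2} → {q0, q1, q2}.
Read 'b': {q0, q1, q2} → {q0, q1, q2}.
Read 'c': {q0, q1, q2} → {q0, q1, q2, q3}.
Read 'a': {q0, q1, q2, q3} → {q0, q1, q2, q3}.
Read 'a': {q0, q1, q2, q3} → {q0, q1, q2, q3}.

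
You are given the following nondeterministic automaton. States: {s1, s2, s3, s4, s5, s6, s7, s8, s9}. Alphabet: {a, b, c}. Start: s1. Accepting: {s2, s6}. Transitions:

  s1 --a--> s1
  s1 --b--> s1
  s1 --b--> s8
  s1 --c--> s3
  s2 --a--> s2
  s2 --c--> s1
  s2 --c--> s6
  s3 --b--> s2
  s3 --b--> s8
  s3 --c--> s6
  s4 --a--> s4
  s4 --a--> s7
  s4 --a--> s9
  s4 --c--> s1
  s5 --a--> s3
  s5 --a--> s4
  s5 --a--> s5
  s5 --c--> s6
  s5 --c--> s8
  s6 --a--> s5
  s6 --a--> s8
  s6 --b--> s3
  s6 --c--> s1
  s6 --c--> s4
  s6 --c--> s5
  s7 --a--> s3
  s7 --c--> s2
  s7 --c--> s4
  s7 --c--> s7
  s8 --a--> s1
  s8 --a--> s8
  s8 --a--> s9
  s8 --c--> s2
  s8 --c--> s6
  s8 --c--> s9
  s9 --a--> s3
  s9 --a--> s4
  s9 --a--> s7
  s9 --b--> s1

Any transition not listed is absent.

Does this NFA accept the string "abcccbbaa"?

Yes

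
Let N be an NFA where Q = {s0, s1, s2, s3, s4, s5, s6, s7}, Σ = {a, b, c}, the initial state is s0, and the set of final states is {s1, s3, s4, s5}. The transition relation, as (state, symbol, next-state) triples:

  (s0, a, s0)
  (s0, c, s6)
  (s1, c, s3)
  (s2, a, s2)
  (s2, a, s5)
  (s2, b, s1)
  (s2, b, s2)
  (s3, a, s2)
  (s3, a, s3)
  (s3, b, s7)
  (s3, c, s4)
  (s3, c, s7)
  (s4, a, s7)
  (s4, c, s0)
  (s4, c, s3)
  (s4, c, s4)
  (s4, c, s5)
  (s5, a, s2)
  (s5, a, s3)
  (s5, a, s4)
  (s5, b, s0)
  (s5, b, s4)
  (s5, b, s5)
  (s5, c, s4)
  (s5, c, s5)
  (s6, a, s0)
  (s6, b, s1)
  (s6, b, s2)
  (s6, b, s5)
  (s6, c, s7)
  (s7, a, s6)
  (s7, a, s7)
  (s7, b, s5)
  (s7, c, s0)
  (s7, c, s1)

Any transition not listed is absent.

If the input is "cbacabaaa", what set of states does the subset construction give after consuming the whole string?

Start in {s0}.
Read 'c': {s0} → {s6}.
Read 'b': {s6} → {s1, s2, s5}.
Read 'a': {s1, s2, s5} → {s2, s3, s4, s5}.
Read 'c': {s2, s3, s4, s5} → {s0, s3, s4, s5, s7}.
Read 'a': {s0, s3, s4, s5, s7} → {s0, s2, s3, s4, s6, s7}.
Read 'b': {s0, s2, s3, s4, s6, s7} → {s1, s2, s5, s7}.
Read 'a': {s1, s2, s5, s7} → {s2, s3, s4, s5, s6, s7}.
Read 'a': {s2, s3, s4, s5, s6, s7} → {s0, s2, s3, s4, s5, s6, s7}.
Read 'a': {s0, s2, s3, s4, s5, s6, s7} → {s0, s2, s3, s4, s5, s6, s7}.

{s0, s2, s3, s4, s5, s6, s7}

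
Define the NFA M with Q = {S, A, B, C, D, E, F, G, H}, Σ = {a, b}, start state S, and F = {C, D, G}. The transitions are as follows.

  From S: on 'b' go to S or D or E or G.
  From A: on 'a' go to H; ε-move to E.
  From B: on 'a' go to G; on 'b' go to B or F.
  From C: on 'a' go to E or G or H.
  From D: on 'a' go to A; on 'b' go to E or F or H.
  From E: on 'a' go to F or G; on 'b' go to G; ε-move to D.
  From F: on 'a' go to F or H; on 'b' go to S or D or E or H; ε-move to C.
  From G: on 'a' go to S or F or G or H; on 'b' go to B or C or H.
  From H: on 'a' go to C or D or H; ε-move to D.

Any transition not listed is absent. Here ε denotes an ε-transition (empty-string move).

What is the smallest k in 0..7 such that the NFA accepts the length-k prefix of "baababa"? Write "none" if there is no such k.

Start in {S}.
Read 'b': S→{S, D, E, G}; now {S, D, E, G}.
None of the earlier sets intersect F, but {S, D, E, G} does.

1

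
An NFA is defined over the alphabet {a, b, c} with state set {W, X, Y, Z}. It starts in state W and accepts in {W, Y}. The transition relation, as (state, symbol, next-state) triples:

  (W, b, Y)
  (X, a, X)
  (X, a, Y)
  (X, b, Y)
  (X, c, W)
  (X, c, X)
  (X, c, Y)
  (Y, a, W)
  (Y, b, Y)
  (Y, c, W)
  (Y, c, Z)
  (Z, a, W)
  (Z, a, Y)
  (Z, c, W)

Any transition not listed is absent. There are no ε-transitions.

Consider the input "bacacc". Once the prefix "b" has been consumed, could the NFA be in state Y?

Yes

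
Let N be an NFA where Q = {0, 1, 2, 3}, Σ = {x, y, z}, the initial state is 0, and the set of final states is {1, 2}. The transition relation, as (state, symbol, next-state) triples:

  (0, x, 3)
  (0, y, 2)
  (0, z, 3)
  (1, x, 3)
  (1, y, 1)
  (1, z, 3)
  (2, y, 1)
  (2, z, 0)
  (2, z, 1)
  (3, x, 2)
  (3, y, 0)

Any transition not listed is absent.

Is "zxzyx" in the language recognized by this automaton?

No

Start in {0}.
Read 'z': {0} → {3}.
Read 'x': {3} → {2}.
Read 'z': {2} → {0, 1}.
Read 'y': {0, 1} → {1, 2}.
Read 'x': {1, 2} → {3}.
The final set {3} contains no accepting state.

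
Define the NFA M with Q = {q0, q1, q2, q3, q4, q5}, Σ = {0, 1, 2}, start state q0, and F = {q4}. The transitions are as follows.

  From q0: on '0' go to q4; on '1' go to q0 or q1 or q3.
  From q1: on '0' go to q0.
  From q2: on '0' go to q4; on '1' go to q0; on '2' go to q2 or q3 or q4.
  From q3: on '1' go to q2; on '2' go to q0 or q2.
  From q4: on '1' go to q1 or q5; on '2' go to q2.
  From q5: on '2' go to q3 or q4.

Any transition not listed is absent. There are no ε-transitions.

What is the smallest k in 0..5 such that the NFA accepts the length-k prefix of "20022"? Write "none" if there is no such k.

Start in {q0}.
Read '2': q0→∅; now ∅.
The set is empty and remains empty for the remaining 4 symbols.
No reachable set along the way intersects F.

none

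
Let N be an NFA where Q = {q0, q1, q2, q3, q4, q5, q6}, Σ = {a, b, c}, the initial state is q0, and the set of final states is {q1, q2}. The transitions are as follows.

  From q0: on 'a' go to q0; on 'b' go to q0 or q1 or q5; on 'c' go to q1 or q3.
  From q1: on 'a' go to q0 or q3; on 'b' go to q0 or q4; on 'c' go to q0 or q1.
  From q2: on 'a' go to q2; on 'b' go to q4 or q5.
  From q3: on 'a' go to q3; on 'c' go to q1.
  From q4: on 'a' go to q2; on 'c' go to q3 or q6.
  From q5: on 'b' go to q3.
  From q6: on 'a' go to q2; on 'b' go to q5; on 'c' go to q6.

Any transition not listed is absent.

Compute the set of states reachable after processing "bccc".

Start in {q0}.
Read 'b': {q0} → {q0, q1, q5}.
Read 'c': {q0, q1, q5} → {q0, q1, q3}.
Read 'c': {q0, q1, q3} → {q0, q1, q3}.
Read 'c': {q0, q1, q3} → {q0, q1, q3}.

{q0, q1, q3}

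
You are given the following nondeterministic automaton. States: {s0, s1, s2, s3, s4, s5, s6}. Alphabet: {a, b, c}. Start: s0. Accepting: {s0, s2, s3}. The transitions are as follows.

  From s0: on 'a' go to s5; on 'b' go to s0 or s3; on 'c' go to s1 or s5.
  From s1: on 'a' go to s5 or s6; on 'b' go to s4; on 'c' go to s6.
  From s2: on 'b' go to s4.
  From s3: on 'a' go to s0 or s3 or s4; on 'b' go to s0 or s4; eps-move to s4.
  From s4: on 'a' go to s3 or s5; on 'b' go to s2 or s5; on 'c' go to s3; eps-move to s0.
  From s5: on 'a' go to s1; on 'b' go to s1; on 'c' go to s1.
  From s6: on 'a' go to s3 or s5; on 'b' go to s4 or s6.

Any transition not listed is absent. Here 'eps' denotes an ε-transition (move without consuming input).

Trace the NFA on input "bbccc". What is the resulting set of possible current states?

{s0, s1, s3, s4, s5, s6}

Start in {s0}.
Read 'b': s0→{s0, s3}; union {s0, s3}; ε-closure = {s0, s3, s4}.
Read 'b': s0→{s0, s3}, s3→{s0, s4}, s4→{s2, s5}; now {s0, s2, s3, s4, s5}.
Read 'c': s0→{s1, s5}, s2→∅, s3→∅, s4→{s3}, s5→{s1}; union {s1, s3, s5}; ε-closure = {s0, s1, s3, s4, s5}.
Read 'c': s0→{s1, s5}, s1→{s6}, s3→∅, s4→{s3}, s5→{s1}; union {s1, s3, s5, s6}; ε-closure = {s0, s1, s3, s4, s5, s6}.
Read 'c': s0→{s1, s5}, s1→{s6}, s3→∅, s4→{s3}, s5→{s1}, s6→∅; union {s1, s3, s5, s6}; ε-closure = {s0, s1, s3, s4, s5, s6}.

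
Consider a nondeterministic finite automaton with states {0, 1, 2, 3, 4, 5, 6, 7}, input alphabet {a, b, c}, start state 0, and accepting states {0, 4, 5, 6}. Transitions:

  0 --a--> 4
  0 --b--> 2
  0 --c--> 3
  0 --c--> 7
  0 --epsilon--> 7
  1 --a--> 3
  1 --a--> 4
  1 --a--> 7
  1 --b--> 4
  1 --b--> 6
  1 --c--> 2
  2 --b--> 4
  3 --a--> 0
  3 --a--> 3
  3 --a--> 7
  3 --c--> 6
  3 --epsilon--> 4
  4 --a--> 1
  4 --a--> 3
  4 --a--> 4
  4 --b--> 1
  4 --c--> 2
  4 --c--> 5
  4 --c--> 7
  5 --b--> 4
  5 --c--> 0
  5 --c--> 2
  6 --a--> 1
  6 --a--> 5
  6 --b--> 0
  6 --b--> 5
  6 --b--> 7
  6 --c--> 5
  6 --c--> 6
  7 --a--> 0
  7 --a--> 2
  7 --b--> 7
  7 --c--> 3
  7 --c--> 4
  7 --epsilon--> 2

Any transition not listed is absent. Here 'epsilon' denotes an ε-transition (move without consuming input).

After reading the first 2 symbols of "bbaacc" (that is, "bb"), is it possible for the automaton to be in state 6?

Start: ε-closure({0}) = {0, 2, 7}.
Read 'b': {0, 2, 7} → {2, 4, 7}.
Read 'b': {2, 4, 7} → {1, 2, 4, 7}.
State 6 is not in {1, 2, 4, 7}.

No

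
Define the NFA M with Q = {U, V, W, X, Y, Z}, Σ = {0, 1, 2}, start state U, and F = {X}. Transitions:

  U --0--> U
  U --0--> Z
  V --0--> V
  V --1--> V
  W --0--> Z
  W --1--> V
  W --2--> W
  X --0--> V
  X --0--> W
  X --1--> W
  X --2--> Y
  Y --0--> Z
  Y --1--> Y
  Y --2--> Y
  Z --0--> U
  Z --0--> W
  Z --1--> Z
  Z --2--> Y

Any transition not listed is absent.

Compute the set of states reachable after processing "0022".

{W, Y}

Start in {U}.
Read '0': U→{U, Z}; now {U, Z}.
Read '0': U→{U, Z}, Z→{U, W}; now {U, W, Z}.
Read '2': U→∅, W→{W}, Z→{Y}; now {W, Y}.
Read '2': W→{W}, Y→{Y}; now {W, Y}.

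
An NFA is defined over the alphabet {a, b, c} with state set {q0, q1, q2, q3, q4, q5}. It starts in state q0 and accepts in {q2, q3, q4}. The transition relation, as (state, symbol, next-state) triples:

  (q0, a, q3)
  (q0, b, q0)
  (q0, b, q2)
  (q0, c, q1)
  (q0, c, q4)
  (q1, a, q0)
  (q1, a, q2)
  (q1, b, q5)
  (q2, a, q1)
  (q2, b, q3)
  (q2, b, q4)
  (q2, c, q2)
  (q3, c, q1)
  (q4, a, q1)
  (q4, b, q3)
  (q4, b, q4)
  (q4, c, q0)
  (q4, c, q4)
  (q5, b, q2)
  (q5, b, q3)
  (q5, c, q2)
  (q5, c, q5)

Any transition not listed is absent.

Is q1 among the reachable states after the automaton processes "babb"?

No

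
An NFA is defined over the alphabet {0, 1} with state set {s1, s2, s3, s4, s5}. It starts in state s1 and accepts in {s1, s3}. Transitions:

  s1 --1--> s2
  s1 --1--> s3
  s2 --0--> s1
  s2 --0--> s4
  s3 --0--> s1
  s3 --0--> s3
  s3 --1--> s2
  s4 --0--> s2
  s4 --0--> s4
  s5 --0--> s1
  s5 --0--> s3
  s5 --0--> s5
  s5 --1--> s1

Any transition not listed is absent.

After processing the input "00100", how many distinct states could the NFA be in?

Start in {s1}.
Read '0': s1→∅; now ∅.
The set is empty and remains empty for the remaining 4 symbols.
That set has 0 states.

0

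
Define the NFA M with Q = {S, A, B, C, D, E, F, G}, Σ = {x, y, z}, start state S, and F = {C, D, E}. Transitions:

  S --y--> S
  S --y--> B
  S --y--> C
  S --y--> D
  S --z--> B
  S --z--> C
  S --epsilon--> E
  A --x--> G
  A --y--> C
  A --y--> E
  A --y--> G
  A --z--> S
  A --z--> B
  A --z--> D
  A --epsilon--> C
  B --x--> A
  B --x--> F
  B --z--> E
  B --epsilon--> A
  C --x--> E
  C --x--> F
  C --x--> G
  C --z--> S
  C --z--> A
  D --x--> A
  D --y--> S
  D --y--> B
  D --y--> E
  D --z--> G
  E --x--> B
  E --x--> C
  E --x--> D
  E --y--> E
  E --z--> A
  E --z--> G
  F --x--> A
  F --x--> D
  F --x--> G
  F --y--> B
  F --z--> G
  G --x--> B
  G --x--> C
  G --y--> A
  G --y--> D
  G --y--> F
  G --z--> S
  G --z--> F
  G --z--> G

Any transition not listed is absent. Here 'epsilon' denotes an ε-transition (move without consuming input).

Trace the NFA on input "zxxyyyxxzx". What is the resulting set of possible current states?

Start: ε-closure({S}) = {S, E}.
Read 'z': {S, E} → {A, B, C, G}.
Read 'x': {A, B, C, G} → {A, B, C, E, F, G}.
Read 'x': {A, B, C, E, F, G} → {A, B, C, D, E, F, G}.
Read 'y': {A, B, C, D, E, F, G} → {S, A, B, C, D, E, F, G}.
Read 'y': {S, A, B, C, D, E, F, G} → {S, A, B, C, D, E, F, G}.
Read 'y': {S, A, B, C, D, E, F, G} → {S, A, B, C, D, E, F, G}.
Read 'x': {S, A, B, C, D, E, F, G} → {A, B, C, D, E, F, G}.
Read 'x': {A, B, C, D, E, F, G} → {A, B, C, D, E, F, G}.
Read 'z': {A, B, C, D, E, F, G} → {S, A, B, C, D, E, F, G}.
Read 'x': {S, A, B, C, D, E, F, G} → {A, B, C, D, E, F, G}.

{A, B, C, D, E, F, G}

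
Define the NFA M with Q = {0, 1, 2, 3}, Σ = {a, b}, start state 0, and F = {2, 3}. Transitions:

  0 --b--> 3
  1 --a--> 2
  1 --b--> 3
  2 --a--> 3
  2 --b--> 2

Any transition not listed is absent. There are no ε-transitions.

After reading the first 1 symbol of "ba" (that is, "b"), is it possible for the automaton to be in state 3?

Yes

Start in {0}.
Read 'b': 0→{3}; now {3}.
State 3 is in {3}.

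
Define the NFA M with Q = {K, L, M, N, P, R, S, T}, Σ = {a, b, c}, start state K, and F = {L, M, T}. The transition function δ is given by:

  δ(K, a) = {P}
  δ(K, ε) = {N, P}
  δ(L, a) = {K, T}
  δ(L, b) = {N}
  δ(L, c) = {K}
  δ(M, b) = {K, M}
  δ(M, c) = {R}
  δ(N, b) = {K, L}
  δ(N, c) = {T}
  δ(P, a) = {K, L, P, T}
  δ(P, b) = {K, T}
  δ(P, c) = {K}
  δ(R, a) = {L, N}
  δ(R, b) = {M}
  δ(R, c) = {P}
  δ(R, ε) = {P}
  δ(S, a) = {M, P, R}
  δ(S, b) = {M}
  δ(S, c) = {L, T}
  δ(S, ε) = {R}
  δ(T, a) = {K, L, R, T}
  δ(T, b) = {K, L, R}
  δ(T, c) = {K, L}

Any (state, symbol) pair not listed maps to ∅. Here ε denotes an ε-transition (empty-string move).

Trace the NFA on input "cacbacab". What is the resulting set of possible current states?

Start: ε-closure({K}) = {K, N, P}.
Read 'c': {K, N, P} → {K, N, P, T}.
Read 'a': {K, N, P, T} → {K, L, N, P, R, T}.
Read 'c': {K, L, N, P, R, T} → {K, L, N, P, T}.
Read 'b': {K, L, N, P, T} → {K, L, N, P, R, T}.
Read 'a': {K, L, N, P, R, T} → {K, L, N, P, R, T}.
Read 'c': {K, L, N, P, R, T} → {K, L, N, P, T}.
Read 'a': {K, L, N, P, T} → {K, L, N, P, R, T}.
Read 'b': {K, L, N, P, R, T} → {K, L, M, N, P, R, T}.

{K, L, M, N, P, R, T}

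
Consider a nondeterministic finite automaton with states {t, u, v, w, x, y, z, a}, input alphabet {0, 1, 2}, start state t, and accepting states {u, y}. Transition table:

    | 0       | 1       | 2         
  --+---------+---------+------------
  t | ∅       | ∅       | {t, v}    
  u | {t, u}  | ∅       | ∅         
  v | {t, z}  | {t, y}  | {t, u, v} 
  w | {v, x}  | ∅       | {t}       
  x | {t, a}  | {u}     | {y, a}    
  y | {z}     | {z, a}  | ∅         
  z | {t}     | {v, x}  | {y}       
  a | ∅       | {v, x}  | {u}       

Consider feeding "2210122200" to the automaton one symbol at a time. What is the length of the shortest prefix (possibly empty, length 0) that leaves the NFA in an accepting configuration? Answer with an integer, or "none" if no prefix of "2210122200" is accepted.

Start in {t}.
Read '2': t→{t, v}; now {t, v}.
Read '2': t→{t, v}, v→{t, u, v}; now {t, u, v}.
None of the earlier sets intersect F, but {t, u, v} does.

2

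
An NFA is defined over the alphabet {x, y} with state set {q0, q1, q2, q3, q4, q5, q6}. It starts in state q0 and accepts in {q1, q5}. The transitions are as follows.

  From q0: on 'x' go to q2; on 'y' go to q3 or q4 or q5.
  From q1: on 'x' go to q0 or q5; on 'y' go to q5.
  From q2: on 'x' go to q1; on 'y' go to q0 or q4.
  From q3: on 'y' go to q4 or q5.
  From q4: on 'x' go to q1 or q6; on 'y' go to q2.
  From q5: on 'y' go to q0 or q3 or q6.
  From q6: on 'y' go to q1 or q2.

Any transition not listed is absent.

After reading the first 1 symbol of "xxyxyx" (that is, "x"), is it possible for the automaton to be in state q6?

No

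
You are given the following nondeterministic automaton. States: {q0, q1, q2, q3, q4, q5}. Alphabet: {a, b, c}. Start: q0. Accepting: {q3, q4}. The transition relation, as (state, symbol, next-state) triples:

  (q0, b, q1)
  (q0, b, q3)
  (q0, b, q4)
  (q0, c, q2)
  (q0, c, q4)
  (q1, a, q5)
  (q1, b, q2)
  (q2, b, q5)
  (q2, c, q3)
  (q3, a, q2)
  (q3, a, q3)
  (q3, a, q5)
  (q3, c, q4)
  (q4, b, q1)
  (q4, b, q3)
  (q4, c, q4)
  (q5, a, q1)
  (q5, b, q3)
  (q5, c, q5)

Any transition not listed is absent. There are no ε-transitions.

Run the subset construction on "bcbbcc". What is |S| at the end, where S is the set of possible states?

Start in {q0}.
Read 'b': q0→{q1, q3, q4}; now {q1, q3, q4}.
Read 'c': q1→∅, q3→{q4}, q4→{q4}; now {q4}.
Read 'b': q4→{q1, q3}; now {q1, q3}.
Read 'b': q1→{q2}, q3→∅; now {q2}.
Read 'c': q2→{q3}; now {q3}.
Read 'c': q3→{q4}; now {q4}.
That set has 1 state.

1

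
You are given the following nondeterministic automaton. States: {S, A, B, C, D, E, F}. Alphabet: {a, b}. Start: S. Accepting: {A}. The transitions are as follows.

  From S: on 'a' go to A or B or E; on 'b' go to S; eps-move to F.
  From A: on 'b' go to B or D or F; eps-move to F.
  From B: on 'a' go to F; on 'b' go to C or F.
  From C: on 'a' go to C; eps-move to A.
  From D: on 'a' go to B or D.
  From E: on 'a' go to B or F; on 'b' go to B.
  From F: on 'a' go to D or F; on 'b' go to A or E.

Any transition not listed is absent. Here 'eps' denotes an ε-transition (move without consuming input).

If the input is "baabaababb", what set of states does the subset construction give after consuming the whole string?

{A, B, C, D, E, F}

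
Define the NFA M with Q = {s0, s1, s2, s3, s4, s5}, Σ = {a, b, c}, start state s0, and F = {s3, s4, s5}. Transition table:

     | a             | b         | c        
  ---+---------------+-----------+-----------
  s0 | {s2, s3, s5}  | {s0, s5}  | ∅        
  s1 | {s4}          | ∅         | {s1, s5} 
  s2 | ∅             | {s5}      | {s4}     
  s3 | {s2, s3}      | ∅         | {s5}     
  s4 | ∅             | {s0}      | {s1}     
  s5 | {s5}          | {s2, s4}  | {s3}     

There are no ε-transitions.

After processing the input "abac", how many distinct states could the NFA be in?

1

Start in {s0}.
Read 'a': s0→{s2, s3, s5}; now {s2, s3, s5}.
Read 'b': s2→{s5}, s3→∅, s5→{s2, s4}; now {s2, s4, s5}.
Read 'a': s2→∅, s4→∅, s5→{s5}; now {s5}.
Read 'c': s5→{s3}; now {s3}.
That set has 1 state.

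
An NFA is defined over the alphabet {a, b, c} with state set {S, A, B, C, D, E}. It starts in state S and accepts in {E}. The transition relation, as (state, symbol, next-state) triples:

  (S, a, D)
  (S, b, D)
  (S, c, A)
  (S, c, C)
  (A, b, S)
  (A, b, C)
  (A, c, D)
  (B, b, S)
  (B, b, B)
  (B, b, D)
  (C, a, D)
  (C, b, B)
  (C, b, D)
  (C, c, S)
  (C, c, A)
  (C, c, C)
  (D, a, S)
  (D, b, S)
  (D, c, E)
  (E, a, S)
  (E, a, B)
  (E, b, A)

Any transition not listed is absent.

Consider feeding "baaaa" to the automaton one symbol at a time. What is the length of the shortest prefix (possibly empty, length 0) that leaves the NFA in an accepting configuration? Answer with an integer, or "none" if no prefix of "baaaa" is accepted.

Start in {S}.
Read 'b': S→{D}; now {D}.
Read 'a': D→{S}; now {S}.
Read 'a': S→{D}; now {D}.
Read 'a': D→{S}; now {S}.
Read 'a': S→{D}; now {D}.
No reachable set along the way intersects F.

none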